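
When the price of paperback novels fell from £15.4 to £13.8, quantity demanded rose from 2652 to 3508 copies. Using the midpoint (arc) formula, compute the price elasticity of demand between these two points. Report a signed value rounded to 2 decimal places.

-2.54

%ΔQ = (3508 − 2652) / [(2652 + 3508)/2] = 856/3080 = 0.277922…
%ΔP = (13.8 − 15.4) / [(15.4 + 13.8)/2] = -1.6/14.6 = -0.109589…
Arc Ed = %ΔQ / %ΔP = (856/3080) / (-1.6/14.6) = -2.5360…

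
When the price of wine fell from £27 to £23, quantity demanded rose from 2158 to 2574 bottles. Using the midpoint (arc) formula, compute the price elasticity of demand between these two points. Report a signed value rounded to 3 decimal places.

-1.099

%ΔQ = (2574 − 2158) / [(2158 + 2574)/2] = 416/2366 = 0.175824…
%ΔP = (23 − 27) / [(27 + 23)/2] = -4/25 = -0.16
Arc Ed = %ΔQ / %ΔP = (416/2366) / (-4/25) = -1.09890…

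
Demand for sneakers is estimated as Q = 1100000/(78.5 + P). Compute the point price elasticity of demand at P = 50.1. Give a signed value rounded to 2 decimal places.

-0.39

dQ/dP = −1100000/(78.5 + P)² = -66.5136. At P = 50.1, Q = 8553.65.
Ed = (dQ/dP)·(P/Q) = (-66.5136) × (50.1/8553.65) = -0.3895…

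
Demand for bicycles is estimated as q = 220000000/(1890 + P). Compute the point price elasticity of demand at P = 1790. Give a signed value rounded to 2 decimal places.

-0.49

dq/dP = −220000000/(1890 + P)² = -16.2453. At P = 1790, q = 59782.6.
Ed = (dq/dP)·(P/q) = (-16.2453) × (1790/59782.6) = -0.4864…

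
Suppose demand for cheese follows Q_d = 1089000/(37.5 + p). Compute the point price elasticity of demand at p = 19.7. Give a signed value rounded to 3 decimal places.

dQ_d/dp = −1089000/(37.5 + p)² = -332.84. At p = 19.7, Q_d = 19038.5.
Ed = (dQ_d/dp)·(p/Q_d) = (-332.84) × (19.7/19038.5) = -0.34440…

-0.344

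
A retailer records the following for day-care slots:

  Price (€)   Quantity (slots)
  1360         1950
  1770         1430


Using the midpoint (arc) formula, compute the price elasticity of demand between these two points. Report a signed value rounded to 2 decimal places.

%ΔQ = (1430 − 1950) / [(1950 + 1430)/2] = -520/1690 = -0.307692…
%ΔP = (1770 − 1360) / [(1360 + 1770)/2] = 410/1565 = 0.261980…
Arc Ed = %ΔQ / %ΔP = (-520/1690) / (410/1565) = -1.1744…

-1.17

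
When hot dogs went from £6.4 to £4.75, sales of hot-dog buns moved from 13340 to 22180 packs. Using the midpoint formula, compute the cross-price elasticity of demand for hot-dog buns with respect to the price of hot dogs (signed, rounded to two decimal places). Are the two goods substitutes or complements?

-1.68; complements

%ΔQ_{hot-dog buns} = (22180 − 13340)/avg = 8840/17760 = 0.497747…
%ΔP_{hot dogs} = (4.75 − 6.4)/avg = -1.65/5.575 = -0.295964…
E_cross = (8840/17760) / (-1.65/5.575) = -1.6817…
E_cross < 0 ⇒ the goods are complements.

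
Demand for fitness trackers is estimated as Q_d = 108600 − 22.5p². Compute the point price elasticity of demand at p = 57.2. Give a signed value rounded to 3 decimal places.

dQ_d/dp = −2·22.5·p = -2574. At p = 57.2, Q_d = 34983.6.
Ed = (dQ_d/dp)·(p/Q_d) = (-2574) × (57.2/34983.6) = -4.20862…

-4.209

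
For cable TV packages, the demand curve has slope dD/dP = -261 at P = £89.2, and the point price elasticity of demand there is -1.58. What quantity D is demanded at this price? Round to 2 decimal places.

14734.94

Ed = (dD/dP)·(P/D) ⇒ D = (dD/dP)·P/Ed = (-261)·89.2/(-1.58) = 14734.9367…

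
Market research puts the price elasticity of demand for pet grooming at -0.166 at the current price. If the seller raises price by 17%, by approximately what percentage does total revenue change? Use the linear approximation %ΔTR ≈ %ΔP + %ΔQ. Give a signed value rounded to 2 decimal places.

+14.18%

%ΔQ ≈ Ed × %ΔP = (-0.166) × (+17%) = -2.8220%
%ΔTR ≈ %ΔP + %ΔQ = (+17%) + (-2.8220%) = +14.1780%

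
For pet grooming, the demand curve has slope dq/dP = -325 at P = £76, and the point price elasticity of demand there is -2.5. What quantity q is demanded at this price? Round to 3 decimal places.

Ed = (dq/dP)·(P/q) ⇒ q = (dq/dP)·P/Ed = (-325)·76/(-2.5) = 9880

9880.000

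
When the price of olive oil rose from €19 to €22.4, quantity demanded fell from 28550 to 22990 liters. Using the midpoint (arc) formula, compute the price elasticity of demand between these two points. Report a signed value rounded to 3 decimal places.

-1.314

%ΔQ = (22990 − 28550) / [(28550 + 22990)/2] = -5560/25770 = -0.215754…
%ΔP = (22.4 − 19) / [(19 + 22.4)/2] = 3.4/20.7 = 0.164251…
Arc Ed = %ΔQ / %ΔP = (-5560/25770) / (3.4/20.7) = -1.31356…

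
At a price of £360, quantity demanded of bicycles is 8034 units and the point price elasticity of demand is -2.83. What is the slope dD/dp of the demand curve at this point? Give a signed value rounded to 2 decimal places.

Ed = (dD/dp)·(p/D) ⇒ dD/dp = Ed·D/p = (-2.83)·8034/360 = -63.1561…

-63.16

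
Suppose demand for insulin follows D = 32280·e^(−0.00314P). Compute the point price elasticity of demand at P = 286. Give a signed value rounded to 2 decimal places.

-0.90

dD/dP = −0.00314·D = -41.2904. At P = 286, D = 13149.8.
Ed = (dD/dP)·(P/D) = (-41.2904) × (286/13149.8) = -0.8980…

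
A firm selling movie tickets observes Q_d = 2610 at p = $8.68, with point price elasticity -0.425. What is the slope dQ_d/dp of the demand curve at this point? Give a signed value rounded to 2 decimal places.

Ed = (dQ_d/dp)·(p/Q_d) ⇒ dQ_d/dp = Ed·Q_d/p = (-0.425)·2610/8.68 = -127.7937…

-127.79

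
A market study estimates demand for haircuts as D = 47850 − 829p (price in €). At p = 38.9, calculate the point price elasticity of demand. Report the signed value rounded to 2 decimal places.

dD/dp = −829. At p = 38.9, D = 47850 − 829(38.9) = 15601.9.
Ed = (dD/dp)·(p/D) = −829 × (38.9/15601.9) = -2.0669…

-2.07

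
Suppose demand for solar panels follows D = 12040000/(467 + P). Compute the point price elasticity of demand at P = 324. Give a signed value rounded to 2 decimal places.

dD/dP = −12040000/(467 + P)² = -19.243. At P = 324, D = 15221.2.
Ed = (dD/dP)·(P/D) = (-19.243) × (324/15221.2) = -0.4096…

-0.41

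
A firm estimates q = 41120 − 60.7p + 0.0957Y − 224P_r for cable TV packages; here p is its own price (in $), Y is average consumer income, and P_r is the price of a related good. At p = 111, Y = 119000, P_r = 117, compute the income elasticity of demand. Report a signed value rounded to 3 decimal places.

At the given values, q = 41120 − 60.7(111) + 0.0957(119000) − 224(117) = 19562.6.
∂q/∂Y = 0.0957.
E = (0.0957) × (119000/19562.6) = 0.58214…

0.582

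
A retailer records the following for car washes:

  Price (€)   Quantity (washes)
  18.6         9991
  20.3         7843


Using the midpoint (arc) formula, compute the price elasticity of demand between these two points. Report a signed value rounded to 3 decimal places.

%ΔQ = (7843 − 9991) / [(9991 + 7843)/2] = -2148/8917 = -0.240888…
%ΔP = (20.3 − 18.6) / [(18.6 + 20.3)/2] = 1.7/19.45 = 0.087403…
Arc Ed = %ΔQ / %ΔP = (-2148/8917) / (1.7/19.45) = -2.75604…

-2.756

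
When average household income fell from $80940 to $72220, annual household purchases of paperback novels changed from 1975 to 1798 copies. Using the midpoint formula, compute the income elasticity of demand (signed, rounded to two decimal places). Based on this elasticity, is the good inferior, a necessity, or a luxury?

0.82; necessity

%ΔQ = (1798 − 1975)/[( 1975 + 1798)/2] = -177/1886.5 = -0.093824…
%ΔIncome = (72220 − 80940)/[( 80940 + 72220)/2] = -8720/76580 = -0.113867…
E_income = (-177/1886.5) / (-8720/76580) = 0.8239…
0 < E_income < 1 ⇒ normal good, necessity.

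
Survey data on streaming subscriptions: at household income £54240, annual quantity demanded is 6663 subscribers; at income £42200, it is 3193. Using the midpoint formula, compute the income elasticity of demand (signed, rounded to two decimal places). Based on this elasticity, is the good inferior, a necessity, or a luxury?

%ΔQ = (3193 − 6663)/[( 6663 + 3193)/2] = -3470/4928 = -0.704139…
%ΔIncome = (42200 − 54240)/[( 54240 + 42200)/2] = -12040/48220 = -0.249688…
E_income = (-3470/4928) / (-12040/48220) = 2.8200…
E_income > 1 ⇒ normal good, luxury.

2.82; luxury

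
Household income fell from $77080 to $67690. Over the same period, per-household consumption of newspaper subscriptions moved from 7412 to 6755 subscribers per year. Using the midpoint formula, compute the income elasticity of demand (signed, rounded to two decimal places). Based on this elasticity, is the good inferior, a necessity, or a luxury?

%ΔQ = (6755 − 7412)/[( 7412 + 6755)/2] = -657/7083.5 = -0.092750…
%ΔIncome = (67690 − 77080)/[( 77080 + 67690)/2] = -9390/72385 = -0.129723…
E_income = (-657/7083.5) / (-9390/72385) = 0.7149…
0 < E_income < 1 ⇒ normal good, necessity.

0.71; necessity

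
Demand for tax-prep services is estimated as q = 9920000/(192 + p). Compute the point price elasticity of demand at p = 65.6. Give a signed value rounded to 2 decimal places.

dq/dp = −9920000/(192 + p)² = -149.493. At p = 65.6, q = 38509.3.
Ed = (dq/dp)·(p/q) = (-149.493) × (65.6/38509.3) = -0.2546…

-0.25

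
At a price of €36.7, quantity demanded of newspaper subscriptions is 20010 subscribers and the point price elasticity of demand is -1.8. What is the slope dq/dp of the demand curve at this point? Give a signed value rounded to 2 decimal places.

Ed = (dq/dp)·(p/q) ⇒ dq/dp = Ed·q/p = (-1.8)·20010/36.7 = -981.4168…

-981.42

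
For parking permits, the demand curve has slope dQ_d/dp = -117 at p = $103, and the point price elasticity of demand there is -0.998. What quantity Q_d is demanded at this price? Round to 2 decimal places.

12075.15

Ed = (dQ_d/dp)·(p/Q_d) ⇒ Q_d = (dQ_d/dp)·p/Ed = (-117)·103/(-0.998) = 12075.1503…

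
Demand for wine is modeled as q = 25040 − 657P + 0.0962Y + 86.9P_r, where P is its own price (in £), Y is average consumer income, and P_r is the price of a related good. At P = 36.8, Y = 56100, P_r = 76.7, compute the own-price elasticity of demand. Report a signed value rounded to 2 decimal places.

-1.87

At the given values, q = 25040 − 657(36.8) + 0.0962(56100) + 86.9(76.7) = 12924.45.
∂q/∂P = −657.
E = (-657) × (36.8/12924.45) = -1.8706…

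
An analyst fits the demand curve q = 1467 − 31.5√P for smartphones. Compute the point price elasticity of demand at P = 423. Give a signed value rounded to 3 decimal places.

dq/dP = −31.5/(2√P) = -0.765791. At P = 423, q = 819.141.
Ed = (dq/dP)·(P/q) = (-0.765791) × (423/819.141) = -0.39545…

-0.395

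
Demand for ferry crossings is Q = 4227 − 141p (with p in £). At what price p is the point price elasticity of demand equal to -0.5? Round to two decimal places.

Ed = −141p/(4227 − 141p). Set this equal to -0.5:
141p = 0.5·(4227 − 141p) ⇒ 141p(1 + 0.5) = 0.5·4227
p = 0.5·4227 / (141·1.5) = 9.9929…

9.99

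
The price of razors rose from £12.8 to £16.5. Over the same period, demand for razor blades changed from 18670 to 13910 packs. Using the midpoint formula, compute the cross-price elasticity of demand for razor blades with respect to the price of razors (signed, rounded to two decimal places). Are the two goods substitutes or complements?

%ΔQ_{razor blades} = (13910 − 18670)/avg = -4760/16290 = -0.292203…
%ΔP_{razors} = (16.5 − 12.8)/avg = 3.7/14.65 = 0.252559…
E_cross = (-4760/16290) / (3.7/14.65) = -1.1569…
E_cross < 0 ⇒ the goods are complements.

-1.16; complements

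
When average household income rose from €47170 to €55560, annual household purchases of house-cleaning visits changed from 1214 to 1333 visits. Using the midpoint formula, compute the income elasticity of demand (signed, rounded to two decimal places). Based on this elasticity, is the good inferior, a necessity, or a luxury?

%ΔQ = (1333 − 1214)/[( 1214 + 1333)/2] = 119/1273.5 = 0.093443…
%ΔIncome = (55560 − 47170)/[( 47170 + 55560)/2] = 8390/51365 = 0.163340…
E_income = (119/1273.5) / (8390/51365) = 0.5720…
0 < E_income < 1 ⇒ normal good, necessity.

0.57; necessity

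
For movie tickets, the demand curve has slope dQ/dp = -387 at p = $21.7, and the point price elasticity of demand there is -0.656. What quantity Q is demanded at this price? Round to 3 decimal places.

12801.677

Ed = (dQ/dp)·(p/Q) ⇒ Q = (dQ/dp)·p/Ed = (-387)·21.7/(-0.656) = 12801.67682…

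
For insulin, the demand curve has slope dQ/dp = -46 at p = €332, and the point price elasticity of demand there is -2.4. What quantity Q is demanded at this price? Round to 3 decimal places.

Ed = (dQ/dp)·(p/Q) ⇒ Q = (dQ/dp)·p/Ed = (-46)·332/(-2.4) = 6363.33333…

6363.333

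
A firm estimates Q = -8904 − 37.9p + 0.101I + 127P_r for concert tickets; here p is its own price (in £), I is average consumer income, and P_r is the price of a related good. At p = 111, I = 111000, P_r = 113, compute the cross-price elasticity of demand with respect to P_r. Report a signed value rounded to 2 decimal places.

1.15

At the given values, Q = -8904 − 37.9(111) + 0.101(111000) + 127(113) = 12451.1.
∂Q/∂P_r = 127.
E = (127) × (113/12451.1) = 1.1525…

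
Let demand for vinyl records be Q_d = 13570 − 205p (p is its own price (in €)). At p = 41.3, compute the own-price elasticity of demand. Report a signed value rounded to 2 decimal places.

At the given values, Q_d = 13570 − 205(41.3) = 5103.5.
∂Q_d/∂p = −205.
E = (-205) × (41.3/5103.5) = -1.6589…

-1.66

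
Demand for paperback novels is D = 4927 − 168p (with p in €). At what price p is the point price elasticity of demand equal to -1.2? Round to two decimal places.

Ed = −168p/(4927 − 168p). Set this equal to -1.2:
168p = 1.2·(4927 − 168p) ⇒ 168p(1 + 1.2) = 1.2·4927
p = 1.2·4927 / (168·2.2) = 15.9967…

16.00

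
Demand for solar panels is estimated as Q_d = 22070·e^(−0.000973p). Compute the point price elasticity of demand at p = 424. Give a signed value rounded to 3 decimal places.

-0.413

dQ_d/dp = −0.000973·Q_d = -14.215. At p = 424, Q_d = 14609.4.
Ed = (dQ_d/dp)·(p/Q_d) = (-14.215) × (424/14609.4) = -0.41255…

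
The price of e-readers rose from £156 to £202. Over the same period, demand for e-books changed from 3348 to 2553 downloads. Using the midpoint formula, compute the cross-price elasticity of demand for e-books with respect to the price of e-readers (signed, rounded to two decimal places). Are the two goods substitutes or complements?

%ΔQ_{e-books} = (2553 − 3348)/avg = -795/2950.5 = -0.269445…
%ΔP_{e-readers} = (202 − 156)/avg = 46/179 = 0.256983…
E_cross = (-795/2950.5) / (46/179) = -1.0484…
E_cross < 0 ⇒ the goods are complements.

-1.05; complements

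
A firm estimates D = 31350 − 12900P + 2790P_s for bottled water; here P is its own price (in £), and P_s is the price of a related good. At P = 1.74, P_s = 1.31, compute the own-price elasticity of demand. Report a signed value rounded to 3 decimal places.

-1.787

At the given values, D = 31350 − 12900(1.74) + 2790(1.31) = 12558.9.
∂D/∂P = −12900.
E = (-12900) × (1.74/12558.9) = -1.78725…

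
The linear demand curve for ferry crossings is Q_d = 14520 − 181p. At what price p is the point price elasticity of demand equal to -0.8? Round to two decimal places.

35.65

Ed = −181p/(14520 − 181p). Set this equal to -0.8:
181p = 0.8·(14520 − 181p) ⇒ 181p(1 + 0.8) = 0.8·14520
p = 0.8·14520 / (181·1.8) = 35.6537…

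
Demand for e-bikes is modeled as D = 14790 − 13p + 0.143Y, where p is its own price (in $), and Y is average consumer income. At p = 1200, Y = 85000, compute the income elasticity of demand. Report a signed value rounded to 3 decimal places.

1.071

At the given values, D = 14790 − 13(1200) + 0.143(85000) = 11345.
∂D/∂Y = 0.143.
E = (0.143) × (85000/11345) = 1.07139…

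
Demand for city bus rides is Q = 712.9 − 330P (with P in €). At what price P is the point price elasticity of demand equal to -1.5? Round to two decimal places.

1.30

Ed = −330P/(712.9 − 330P). Set this equal to -1.5:
330P = 1.5·(712.9 − 330P) ⇒ 330P(1 + 1.5) = 1.5·712.9
P = 1.5·712.9 / (330·2.5) = 1.2961…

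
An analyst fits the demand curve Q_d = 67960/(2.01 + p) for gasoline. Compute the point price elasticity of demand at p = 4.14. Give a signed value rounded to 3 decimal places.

-0.673

dQ_d/dp = −67960/(2.01 + p)² = -1796.81. At p = 4.14, Q_d = 11050.4.
Ed = (dQ_d/dp)·(p/Q_d) = (-1796.81) × (4.14/11050.4) = -0.67317…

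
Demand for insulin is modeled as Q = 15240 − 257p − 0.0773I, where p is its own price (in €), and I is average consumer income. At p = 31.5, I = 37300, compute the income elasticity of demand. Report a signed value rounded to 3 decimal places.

-0.677

At the given values, Q = 15240 − 257(31.5) − 0.0773(37300) = 4261.21.
∂Q/∂I = -0.0773.
E = (-0.0773) × (37300/4261.21) = -0.67663…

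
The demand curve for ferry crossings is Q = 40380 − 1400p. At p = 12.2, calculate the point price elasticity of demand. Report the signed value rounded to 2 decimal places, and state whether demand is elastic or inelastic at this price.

dQ/dp = −1400. At p = 12.2, Q = 40380 − 1400(12.2) = 23300.
Ed = (dQ/dp)·(p/Q) = −1400 × (12.2/23300) = -0.7330…
|Ed| = 0.73 < 1, so demand is inelastic.

-0.73; inelastic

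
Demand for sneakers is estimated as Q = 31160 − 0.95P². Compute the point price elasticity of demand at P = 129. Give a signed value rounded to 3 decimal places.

dQ/dP = −2·0.95·P = -245.1. At P = 129, Q = 15351.05.
Ed = (dQ/dP)·(P/Q) = (-245.1) × (129/15351.05) = -2.05965…

-2.060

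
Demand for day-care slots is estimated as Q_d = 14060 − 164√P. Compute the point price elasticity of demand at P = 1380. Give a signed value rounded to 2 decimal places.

dQ_d/dP = −164/(2√P) = -2.20737. At P = 1380, Q_d = 7967.67.
Ed = (dQ_d/dP)·(P/Q_d) = (-2.20737) × (1380/7967.67) = -0.3823…

-0.38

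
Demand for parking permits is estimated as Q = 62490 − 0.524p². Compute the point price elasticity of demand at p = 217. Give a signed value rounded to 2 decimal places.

dQ/dp = −2·0.524·p = -227.416. At p = 217, Q = 37815.364.
Ed = (dQ/dp)·(p/Q) = (-227.416) × (217/37815.364) = -1.3050…

-1.31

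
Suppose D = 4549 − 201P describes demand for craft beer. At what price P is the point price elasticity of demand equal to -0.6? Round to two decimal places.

8.49

Ed = −201P/(4549 − 201P). Set this equal to -0.6:
201P = 0.6·(4549 − 201P) ⇒ 201P(1 + 0.6) = 0.6·4549
P = 0.6·4549 / (201·1.6) = 8.4869…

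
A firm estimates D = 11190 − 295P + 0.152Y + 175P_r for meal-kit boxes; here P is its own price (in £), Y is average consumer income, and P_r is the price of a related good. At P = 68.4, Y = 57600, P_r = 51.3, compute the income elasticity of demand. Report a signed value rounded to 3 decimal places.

At the given values, D = 11190 − 295(68.4) + 0.152(57600) + 175(51.3) = 8744.7.
∂D/∂Y = 0.152.
E = (0.152) × (57600/8744.7) = 1.00120…

1.001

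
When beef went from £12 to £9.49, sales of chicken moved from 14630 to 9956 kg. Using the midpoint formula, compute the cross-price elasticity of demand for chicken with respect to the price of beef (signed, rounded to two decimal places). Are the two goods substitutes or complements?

%ΔQ_{chicken} = (9956 − 14630)/avg = -4674/12293 = -0.380216…
%ΔP_{beef} = (9.49 − 12)/avg = -2.51/10.745 = -0.233597…
E_cross = (-4674/12293) / (-2.51/10.745) = 1.6276…
E_cross > 0 ⇒ the goods are substitutes.

1.63; substitutes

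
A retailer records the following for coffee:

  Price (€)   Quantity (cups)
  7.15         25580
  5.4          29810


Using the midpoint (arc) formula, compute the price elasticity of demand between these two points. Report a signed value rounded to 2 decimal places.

-0.55

%ΔQ = (29810 − 25580) / [(25580 + 29810)/2] = 4230/27695 = 0.152735…
%ΔP = (5.4 − 7.15) / [(7.15 + 5.4)/2] = -1.75/6.275 = -0.278884…
Arc Ed = %ΔQ / %ΔP = (4230/27695) / (-1.75/6.275) = -0.5476…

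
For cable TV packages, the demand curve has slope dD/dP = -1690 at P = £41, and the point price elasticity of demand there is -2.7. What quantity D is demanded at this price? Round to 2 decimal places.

25662.96

Ed = (dD/dP)·(P/D) ⇒ D = (dD/dP)·P/Ed = (-1690)·41/(-2.7) = 25662.9629…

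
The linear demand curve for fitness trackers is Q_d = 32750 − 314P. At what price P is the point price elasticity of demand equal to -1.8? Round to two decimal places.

67.05

Ed = −314P/(32750 − 314P). Set this equal to -1.8:
314P = 1.8·(32750 − 314P) ⇒ 314P(1 + 1.8) = 1.8·32750
P = 1.8·32750 / (314·2.8) = 67.0495…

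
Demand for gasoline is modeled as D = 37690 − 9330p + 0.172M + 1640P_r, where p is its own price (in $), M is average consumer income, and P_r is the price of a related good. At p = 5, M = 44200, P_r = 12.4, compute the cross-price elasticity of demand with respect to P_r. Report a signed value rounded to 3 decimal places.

1.072

At the given values, D = 37690 − 9330(5) + 0.172(44200) + 1640(12.4) = 18978.4.
∂D/∂P_r = 1640.
E = (1640) × (12.4/18978.4) = 1.07153…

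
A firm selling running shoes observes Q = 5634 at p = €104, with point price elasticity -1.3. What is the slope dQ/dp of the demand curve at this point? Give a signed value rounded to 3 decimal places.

-70.425

Ed = (dQ/dp)·(p/Q) ⇒ dQ/dp = Ed·Q/p = (-1.3)·5634/104 = -70.425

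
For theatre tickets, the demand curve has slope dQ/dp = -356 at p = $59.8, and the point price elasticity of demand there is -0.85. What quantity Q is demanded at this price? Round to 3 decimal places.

25045.647

Ed = (dQ/dp)·(p/Q) ⇒ Q = (dQ/dp)·p/Ed = (-356)·59.8/(-0.85) = 25045.64705…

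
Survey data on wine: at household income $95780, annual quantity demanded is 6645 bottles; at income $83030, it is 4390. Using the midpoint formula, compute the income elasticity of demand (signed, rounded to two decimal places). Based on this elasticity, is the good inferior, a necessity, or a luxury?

%ΔQ = (4390 − 6645)/[( 6645 + 4390)/2] = -2255/5517.5 = -0.408699…
%ΔIncome = (83030 − 95780)/[( 95780 + 83030)/2] = -12750/89405 = -0.142609…
E_income = (-2255/5517.5) / (-12750/89405) = 2.8658…
E_income > 1 ⇒ normal good, luxury.

2.87; luxury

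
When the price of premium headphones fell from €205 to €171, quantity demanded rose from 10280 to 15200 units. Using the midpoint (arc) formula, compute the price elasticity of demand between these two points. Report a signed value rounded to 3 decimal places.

%ΔQ = (15200 − 10280) / [(10280 + 15200)/2] = 4920/12740 = 0.386185…
%ΔP = (171 − 205) / [(205 + 171)/2] = -34/188 = -0.180851…
Arc Ed = %ΔQ / %ΔP = (4920/12740) / (-34/188) = -2.13537…

-2.135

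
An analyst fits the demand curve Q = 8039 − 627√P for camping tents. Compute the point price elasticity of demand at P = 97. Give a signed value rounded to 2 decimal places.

-1.66

dQ/dP = −627/(2√P) = -31.8311. At P = 97, Q = 1863.77.
Ed = (dQ/dP)·(P/Q) = (-31.8311) × (97/1863.77) = -1.6566…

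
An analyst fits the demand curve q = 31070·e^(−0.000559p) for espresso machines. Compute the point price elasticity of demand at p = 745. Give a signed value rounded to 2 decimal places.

dq/dp = −0.000559·q = -11.4522. At p = 745, q = 20486.9.
Ed = (dq/dp)·(p/q) = (-11.4522) × (745/20486.9) = -0.4164…

-0.42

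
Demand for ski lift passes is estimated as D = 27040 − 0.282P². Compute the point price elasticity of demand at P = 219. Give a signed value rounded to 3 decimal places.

-2.001

dD/dP = −2·0.282·P = -123.516. At P = 219, D = 13514.998.
Ed = (dD/dP)·(P/D) = (-123.516) × (219/13514.998) = -2.00148…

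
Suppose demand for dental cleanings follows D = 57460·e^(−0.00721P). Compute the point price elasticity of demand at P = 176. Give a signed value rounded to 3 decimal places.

dD/dP = −0.00721·D = -116.466. At P = 176, D = 16153.4.
Ed = (dD/dP)·(P/D) = (-116.466) × (176/16153.4) = -1.26896

-1.269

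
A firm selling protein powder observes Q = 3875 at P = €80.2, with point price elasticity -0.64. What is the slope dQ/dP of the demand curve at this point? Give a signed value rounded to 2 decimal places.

-30.92

Ed = (dQ/dP)·(P/Q) ⇒ dQ/dP = Ed·Q/P = (-0.64)·3875/80.2 = -30.9226…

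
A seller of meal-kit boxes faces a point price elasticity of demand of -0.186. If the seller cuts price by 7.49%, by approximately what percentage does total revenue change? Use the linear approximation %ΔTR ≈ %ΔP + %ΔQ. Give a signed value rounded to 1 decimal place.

%ΔQ ≈ Ed × %ΔP = (-0.186) × (-7.49%) = +1.3931%
%ΔTR ≈ %ΔP + %ΔQ = (-7.49%) + (+1.3931%) = -6.0969%

-6.1%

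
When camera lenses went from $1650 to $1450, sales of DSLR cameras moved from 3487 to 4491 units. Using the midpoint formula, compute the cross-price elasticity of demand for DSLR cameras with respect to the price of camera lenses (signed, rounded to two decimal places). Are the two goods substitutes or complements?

%ΔQ_{DSLR cameras} = (4491 − 3487)/avg = 1004/3989 = 0.251692…
%ΔP_{camera lenses} = (1450 − 1650)/avg = -200/1550 = -0.129032…
E_cross = (1004/3989) / (-200/1550) = -1.9506…
E_cross < 0 ⇒ the goods are complements.

-1.95; complements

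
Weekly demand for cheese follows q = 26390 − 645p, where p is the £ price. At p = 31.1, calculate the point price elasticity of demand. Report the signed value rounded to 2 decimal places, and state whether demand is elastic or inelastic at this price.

dq/dp = −645. At p = 31.1, q = 26390 − 645(31.1) = 6330.5.
Ed = (dq/dp)·(p/q) = −645 × (31.1/6330.5) = -3.1687…
|Ed| = 3.17 > 1, so demand is elastic.

-3.17; elastic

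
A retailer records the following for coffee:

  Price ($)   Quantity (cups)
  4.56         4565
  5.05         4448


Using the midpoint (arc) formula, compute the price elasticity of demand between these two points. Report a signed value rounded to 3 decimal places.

%ΔQ = (4448 − 4565) / [(4565 + 4448)/2] = -117/4506.5 = -0.025962…
%ΔP = (5.05 − 4.56) / [(4.56 + 5.05)/2] = 0.49/4.805 = 0.101977…
Arc Ed = %ΔQ / %ΔP = (-117/4506.5) / (0.49/4.805) = -0.25459…

-0.255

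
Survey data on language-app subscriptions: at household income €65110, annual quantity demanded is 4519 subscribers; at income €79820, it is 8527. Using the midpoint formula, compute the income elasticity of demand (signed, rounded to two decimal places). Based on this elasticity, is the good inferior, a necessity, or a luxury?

%ΔQ = (8527 − 4519)/[( 4519 + 8527)/2] = 4008/6523 = 0.614441…
%ΔIncome = (79820 − 65110)/[( 65110 + 79820)/2] = 14710/72465 = 0.202994…
E_income = (4008/6523) / (14710/72465) = 3.0268…
E_income > 1 ⇒ normal good, luxury.

3.03; luxury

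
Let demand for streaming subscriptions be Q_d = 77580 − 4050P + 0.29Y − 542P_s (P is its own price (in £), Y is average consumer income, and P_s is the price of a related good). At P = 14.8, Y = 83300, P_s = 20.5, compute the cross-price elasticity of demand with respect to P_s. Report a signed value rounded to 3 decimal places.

-0.362

At the given values, Q_d = 77580 − 4050(14.8) + 0.29(83300) − 542(20.5) = 30686.
∂Q_d/∂P_s = -542.
E = (-542) × (20.5/30686) = -0.36208…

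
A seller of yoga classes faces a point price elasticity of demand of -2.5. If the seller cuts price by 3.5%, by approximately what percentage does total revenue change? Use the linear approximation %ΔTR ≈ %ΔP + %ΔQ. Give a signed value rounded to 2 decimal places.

%ΔQ ≈ Ed × %ΔP = (-2.5) × (-3.5%) = +8.7500%
%ΔTR ≈ %ΔP + %ΔQ = (-3.5%) + (+8.7500%) = +5.2500%

+5.25%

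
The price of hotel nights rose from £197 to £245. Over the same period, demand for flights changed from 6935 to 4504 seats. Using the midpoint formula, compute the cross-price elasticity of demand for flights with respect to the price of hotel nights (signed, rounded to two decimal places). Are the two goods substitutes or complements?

%ΔQ_{flights} = (4504 − 6935)/avg = -2431/5719.5 = -0.425037…
%ΔP_{hotel nights} = (245 − 197)/avg = 48/221 = 0.217194…
E_cross = (-2431/5719.5) / (48/221) = -1.9569…
E_cross < 0 ⇒ the goods are complements.

-1.96; complements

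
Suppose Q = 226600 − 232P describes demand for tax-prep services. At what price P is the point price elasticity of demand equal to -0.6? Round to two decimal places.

Ed = −232P/(226600 − 232P). Set this equal to -0.6:
232P = 0.6·(226600 − 232P) ⇒ 232P(1 + 0.6) = 0.6·226600
P = 0.6·226600 / (232·1.6) = 366.2715…

366.27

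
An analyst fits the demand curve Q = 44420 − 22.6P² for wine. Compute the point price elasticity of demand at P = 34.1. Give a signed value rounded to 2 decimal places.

-2.90

dQ/dP = −2·22.6·P = -1541.32. At P = 34.1, Q = 18140.494.
Ed = (dQ/dP)·(P/Q) = (-1541.32) × (34.1/18140.494) = -2.8973…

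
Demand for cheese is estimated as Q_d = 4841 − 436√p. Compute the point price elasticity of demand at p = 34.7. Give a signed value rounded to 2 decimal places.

-0.57

dQ_d/dp = −436/(2√p) = -37.0077. At p = 34.7, Q_d = 2272.67.
Ed = (dQ_d/dp)·(p/Q_d) = (-37.0077) × (34.7/2272.67) = -0.5650…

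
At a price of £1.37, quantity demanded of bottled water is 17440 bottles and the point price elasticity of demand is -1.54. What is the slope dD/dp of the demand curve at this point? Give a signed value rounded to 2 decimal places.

Ed = (dD/dp)·(p/D) ⇒ dD/dp = Ed·D/p = (-1.54)·17440/1.37 = -19604.0875…

-19604.09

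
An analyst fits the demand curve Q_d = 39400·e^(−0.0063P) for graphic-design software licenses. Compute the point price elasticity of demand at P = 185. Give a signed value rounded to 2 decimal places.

-1.17

dQ_d/dP = −0.0063·Q_d = -77.3867. At P = 185, Q_d = 12283.6.
Ed = (dQ_d/dP)·(P/Q_d) = (-77.3867) × (185/12283.6) = -1.1655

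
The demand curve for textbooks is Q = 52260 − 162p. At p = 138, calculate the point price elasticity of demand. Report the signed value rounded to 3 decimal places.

dQ/dp = −162. At p = 138, Q = 52260 − 162(138) = 29904.
Ed = (dQ/dp)·(p/Q) = −162 × (138/29904) = -0.74759…

-0.748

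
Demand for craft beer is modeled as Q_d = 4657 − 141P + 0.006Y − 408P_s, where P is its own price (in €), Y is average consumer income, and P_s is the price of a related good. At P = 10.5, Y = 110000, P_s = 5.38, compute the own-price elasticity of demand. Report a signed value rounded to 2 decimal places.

-0.90

At the given values, Q_d = 4657 − 141(10.5) + 0.006(110000) − 408(5.38) = 1641.46.
∂Q_d/∂P = −141.
E = (-141) × (10.5/1641.46) = -0.9019…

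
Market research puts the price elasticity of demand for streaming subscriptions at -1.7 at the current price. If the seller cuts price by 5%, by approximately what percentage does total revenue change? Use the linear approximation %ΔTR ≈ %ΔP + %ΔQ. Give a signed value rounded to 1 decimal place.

+3.5%

%ΔQ ≈ Ed × %ΔP = (-1.7) × (-5%) = +8.5000%
%ΔTR ≈ %ΔP + %ΔQ = (-5%) + (+8.5000%) = +3.5000%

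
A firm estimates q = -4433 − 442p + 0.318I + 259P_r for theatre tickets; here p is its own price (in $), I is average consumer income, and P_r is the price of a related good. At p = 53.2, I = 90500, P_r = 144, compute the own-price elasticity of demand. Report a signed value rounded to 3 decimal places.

-0.617

At the given values, q = -4433 − 442(53.2) + 0.318(90500) + 259(144) = 38127.6.
∂q/∂p = −442.
E = (-442) × (53.2/38127.6) = -0.61672…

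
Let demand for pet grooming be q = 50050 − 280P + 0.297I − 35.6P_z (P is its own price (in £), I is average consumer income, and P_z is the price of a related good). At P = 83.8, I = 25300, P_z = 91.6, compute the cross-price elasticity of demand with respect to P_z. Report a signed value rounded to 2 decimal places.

At the given values, q = 50050 − 280(83.8) + 0.297(25300) − 35.6(91.6) = 30839.14.
∂q/∂P_z = -35.6.
E = (-35.6) × (91.6/30839.14) = -0.1057…

-0.11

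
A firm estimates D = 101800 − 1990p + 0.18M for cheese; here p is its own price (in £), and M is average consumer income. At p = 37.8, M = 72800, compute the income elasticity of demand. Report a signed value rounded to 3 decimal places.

At the given values, D = 101800 − 1990(37.8) + 0.18(72800) = 39682.
∂D/∂M = 0.18.
E = (0.18) × (72800/39682) = 0.33022…

0.330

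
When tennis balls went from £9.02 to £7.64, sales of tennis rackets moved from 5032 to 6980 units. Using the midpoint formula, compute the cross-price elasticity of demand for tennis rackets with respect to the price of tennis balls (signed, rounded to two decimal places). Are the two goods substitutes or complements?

%ΔQ_{tennis rackets} = (6980 − 5032)/avg = 1948/6006 = 0.324342…
%ΔP_{tennis balls} = (7.64 − 9.02)/avg = -1.38/8.33 = -0.165666…
E_cross = (1948/6006) / (-1.38/8.33) = -1.9578…
E_cross < 0 ⇒ the goods are complements.

-1.96; complements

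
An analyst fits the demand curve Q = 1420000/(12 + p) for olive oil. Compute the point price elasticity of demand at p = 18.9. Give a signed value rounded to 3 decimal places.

dQ/dp = −1420000/(12 + p)² = -1487.21. At p = 18.9, Q = 45954.7.
Ed = (dQ/dp)·(p/Q) = (-1487.21) × (18.9/45954.7) = -0.61165…

-0.612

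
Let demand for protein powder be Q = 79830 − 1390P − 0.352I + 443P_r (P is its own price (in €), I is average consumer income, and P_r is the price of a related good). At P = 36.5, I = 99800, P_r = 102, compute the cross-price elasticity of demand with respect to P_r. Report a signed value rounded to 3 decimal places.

1.154

At the given values, Q = 79830 − 1390(36.5) − 0.352(99800) + 443(102) = 39151.4.
∂Q/∂P_r = 443.
E = (443) × (102/39151.4) = 1.15413…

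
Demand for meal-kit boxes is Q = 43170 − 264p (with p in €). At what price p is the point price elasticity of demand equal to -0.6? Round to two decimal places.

Ed = −264p/(43170 − 264p). Set this equal to -0.6:
264p = 0.6·(43170 − 264p) ⇒ 264p(1 + 0.6) = 0.6·43170
p = 0.6·43170 / (264·1.6) = 61.3210…

61.32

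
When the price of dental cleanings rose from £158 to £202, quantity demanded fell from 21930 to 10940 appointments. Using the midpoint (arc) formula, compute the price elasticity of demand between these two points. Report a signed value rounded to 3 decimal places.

-2.736

%ΔQ = (10940 − 21930) / [(21930 + 10940)/2] = -10990/16435 = -0.668694…
%ΔP = (202 − 158) / [(158 + 202)/2] = 44/180 = 0.244444…
Arc Ed = %ΔQ / %ΔP = (-10990/16435) / (44/180) = -2.73556…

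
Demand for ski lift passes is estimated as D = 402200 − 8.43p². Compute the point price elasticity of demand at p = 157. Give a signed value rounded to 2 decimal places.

dD/dp = −2·8.43·p = -2647.02. At p = 157, D = 194408.93.
Ed = (dD/dp)·(p/D) = (-2647.02) × (157/194408.93) = -2.1376…

-2.14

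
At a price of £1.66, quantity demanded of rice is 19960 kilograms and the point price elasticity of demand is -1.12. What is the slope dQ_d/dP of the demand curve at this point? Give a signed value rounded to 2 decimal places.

-13466.99

Ed = (dQ_d/dP)·(P/Q_d) ⇒ dQ_d/dP = Ed·Q_d/P = (-1.12)·19960/1.66 = -13466.9879…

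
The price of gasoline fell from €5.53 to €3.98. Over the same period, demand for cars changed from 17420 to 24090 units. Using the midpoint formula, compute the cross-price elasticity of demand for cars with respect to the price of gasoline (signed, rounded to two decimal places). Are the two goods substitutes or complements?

-0.99; complements

%ΔQ_{cars} = (24090 − 17420)/avg = 6670/20755 = 0.321368…
%ΔP_{gasoline} = (3.98 − 5.53)/avg = -1.55/4.755 = -0.325972…
E_cross = (6670/20755) / (-1.55/4.755) = -0.9858…
E_cross < 0 ⇒ the goods are complements.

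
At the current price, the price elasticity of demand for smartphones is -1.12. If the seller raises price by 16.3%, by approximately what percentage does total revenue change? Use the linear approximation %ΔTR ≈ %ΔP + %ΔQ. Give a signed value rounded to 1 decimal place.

-2.0%

%ΔQ ≈ Ed × %ΔP = (-1.12) × (+16.3%) = -18.2560%
%ΔTR ≈ %ΔP + %ΔQ = (+16.3%) + (-18.2560%) = -1.9560%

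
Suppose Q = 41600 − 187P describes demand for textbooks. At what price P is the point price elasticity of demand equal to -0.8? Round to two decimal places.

98.87

Ed = −187P/(41600 − 187P). Set this equal to -0.8:
187P = 0.8·(41600 − 187P) ⇒ 187P(1 + 0.8) = 0.8·41600
P = 0.8·41600 / (187·1.8) = 98.8710…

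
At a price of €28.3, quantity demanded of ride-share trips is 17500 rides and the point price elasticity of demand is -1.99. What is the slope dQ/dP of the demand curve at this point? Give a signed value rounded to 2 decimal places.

-1230.57

Ed = (dQ/dP)·(P/Q) ⇒ dQ/dP = Ed·Q/P = (-1.99)·17500/28.3 = -1230.5653…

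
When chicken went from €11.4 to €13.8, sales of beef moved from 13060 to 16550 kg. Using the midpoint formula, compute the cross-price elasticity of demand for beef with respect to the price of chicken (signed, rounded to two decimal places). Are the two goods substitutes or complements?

%ΔQ_{beef} = (16550 − 13060)/avg = 3490/14805 = 0.235731…
%ΔP_{chicken} = (13.8 − 11.4)/avg = 2.4/12.6 = 0.190476…
E_cross = (3490/14805) / (2.4/12.6) = 1.2375…
E_cross > 0 ⇒ the goods are substitutes.

1.24; substitutes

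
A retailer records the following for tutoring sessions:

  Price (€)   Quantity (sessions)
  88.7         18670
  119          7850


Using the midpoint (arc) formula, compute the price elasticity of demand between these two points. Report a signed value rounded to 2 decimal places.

%ΔQ = (7850 − 18670) / [(18670 + 7850)/2] = -10820/13260 = -0.815987…
%ΔP = (119 − 88.7) / [(88.7 + 119)/2] = 30.3/103.85 = 0.291766…
Arc Ed = %ΔQ / %ΔP = (-10820/13260) / (30.3/103.85) = -2.7967…

-2.80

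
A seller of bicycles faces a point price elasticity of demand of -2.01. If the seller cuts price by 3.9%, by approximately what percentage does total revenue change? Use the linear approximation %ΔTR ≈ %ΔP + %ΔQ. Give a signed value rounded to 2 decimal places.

+3.94%

%ΔQ ≈ Ed × %ΔP = (-2.01) × (-3.9%) = +7.8390%
%ΔTR ≈ %ΔP + %ΔQ = (-3.9%) + (+7.8390%) = +3.9390%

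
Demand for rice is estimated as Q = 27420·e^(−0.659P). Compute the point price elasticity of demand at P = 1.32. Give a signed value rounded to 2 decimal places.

-0.87

dQ/dP = −0.659·Q = -7571.27. At P = 1.32, Q = 11489.
Ed = (dQ/dP)·(P/Q) = (-7571.27) × (1.32/11489) = -0.8698…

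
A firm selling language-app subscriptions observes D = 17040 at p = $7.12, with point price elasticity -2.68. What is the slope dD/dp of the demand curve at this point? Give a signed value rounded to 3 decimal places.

Ed = (dD/dp)·(p/D) ⇒ dD/dp = Ed·D/p = (-2.68)·17040/7.12 = -6413.93258…

-6413.933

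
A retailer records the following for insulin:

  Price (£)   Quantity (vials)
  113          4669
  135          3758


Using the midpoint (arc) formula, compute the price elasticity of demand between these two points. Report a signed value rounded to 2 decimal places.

%ΔQ = (3758 − 4669) / [(4669 + 3758)/2] = -911/4213.5 = -0.216209…
%ΔP = (135 − 113) / [(113 + 135)/2] = 22/124 = 0.177419…
Arc Ed = %ΔQ / %ΔP = (-911/4213.5) / (22/124) = -1.2186…

-1.22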